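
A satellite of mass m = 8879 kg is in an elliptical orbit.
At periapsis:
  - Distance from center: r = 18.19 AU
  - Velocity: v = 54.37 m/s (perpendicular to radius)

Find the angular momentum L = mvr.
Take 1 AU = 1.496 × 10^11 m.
r = 18.19 AU = 2.72122 × 10^12 m
v = 54.37 m/s
vr = 54.37 × 2.72122 × 10^12 = 1.47953 × 10^14 m²/s
L = m × vr = 8879 × 1.47953 × 10^14 = 1.31367 × 10^18 kg·m²/s ≈ 1.314 × 10^18 kg·m²/s

Final answer: L = 1.314 × 10^18 kg·m²/s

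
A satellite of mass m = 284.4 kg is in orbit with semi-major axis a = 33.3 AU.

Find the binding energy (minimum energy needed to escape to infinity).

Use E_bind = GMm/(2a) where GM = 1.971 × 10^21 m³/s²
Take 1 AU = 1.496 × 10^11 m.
a = 33.3 AU = 4.98168 × 10^12 m
GM = 1.971 × 10^21 m³/s²
m = 284.4 kg
GMm = 1.971 × 10^21 × 284.4 = 5.60552 × 10^23 m³·kg/s²
2a = 9.96336 × 10^12 m
E_bind = GMm/(2a) = 5.62614 × 10^10 J ≈ 56.26 GJ

Final answer: 56.26 GJ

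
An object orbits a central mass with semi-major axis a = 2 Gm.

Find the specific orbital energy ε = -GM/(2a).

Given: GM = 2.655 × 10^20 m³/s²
a = 2 Gm = 2 × 10^9 m
GM = 2.655 × 10^20 m³/s²
2a = 4 × 10^9 m
ε = −GM/(2a) = -6.6375 × 10^10 J/kg ≈ -66.37 GJ/kg

Final answer: -66.37 GJ/kg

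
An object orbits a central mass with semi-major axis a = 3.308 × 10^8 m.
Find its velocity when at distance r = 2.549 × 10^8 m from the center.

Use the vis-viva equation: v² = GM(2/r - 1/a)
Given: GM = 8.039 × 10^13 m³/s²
a = 3.308 × 10^8 m
r = 2.549 × 10^8 m
GM = 8.039 × 10^13 m³/s²
2/r − 1/a = 7.84621 × 10^-9 − 3.02297 × 10^-9 = 4.82324 × 10^-9 m⁻¹
v² = GM (2/r − 1/a) = 387740 m²/s²
v = 622.688 m/s ≈ 622.7 m/s

Final answer: 622.7 m/s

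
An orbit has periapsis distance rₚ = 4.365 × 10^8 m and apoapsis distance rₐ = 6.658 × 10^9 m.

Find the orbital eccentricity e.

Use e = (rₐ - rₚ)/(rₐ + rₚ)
rₚ = 4.365 × 10^8 m
rₐ = 6.658 × 10^9 m
rₐ − rₚ = 6.2215 × 10^9 m
rₐ + rₚ = 7.0945 × 10^9 m
e = (rₐ − rₚ)/(rₐ + rₚ) = 0.876947

Final answer: e = 0.8769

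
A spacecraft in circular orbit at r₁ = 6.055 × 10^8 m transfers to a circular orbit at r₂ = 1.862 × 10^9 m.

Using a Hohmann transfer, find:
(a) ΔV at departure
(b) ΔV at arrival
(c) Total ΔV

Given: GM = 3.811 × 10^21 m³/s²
r₁ = 6.055 × 10^8 m
r₂ = 1.862 × 10^9 m
GM = 3.811 × 10^21 m³/s²
Transfer ellipse: a_t = (r₁ + r₂)/2 = 1.23375 × 10^9 m
Circular speed at r₁: v₁ = √(GM/r₁) = 2.50878 × 10^6 m/s
Transfer speed at r₁ (periapsis): v₁ₜ = √(GM(2/r₁ − 1/a_t)) = 3.08204 × 10^6 m/s
(a) ΔV₁ = v₁ₜ − v₁ = 573264 m/s ≈ 573.3 km/s
Circular speed at r₂: v₂ = √(GM/r₂) = 1.43064 × 10^6 m/s
Transfer speed at r₂ (apoapsis): v₂ₜ = √(GM(2/r₂ − 1/a_t)) = 1.00224 × 10^6 m/s
(b) ΔV₂ = v₂ − v₂ₜ = 428394 m/s ≈ 428.4 km/s
(c) ΔV_total = ΔV₁ + ΔV₂ = 1.00166 × 10^6 m/s ≈ 1002 km/s

Final answer:
(a) ΔV₁ = 573.3 km/s
(b) ΔV₂ = 428.4 km/s
(c) ΔV_total = 1002 km/s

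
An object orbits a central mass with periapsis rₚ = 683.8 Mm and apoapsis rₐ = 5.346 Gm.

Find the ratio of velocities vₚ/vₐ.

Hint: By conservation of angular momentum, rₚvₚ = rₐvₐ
rₚ = 683.8 Mm = 6.838 × 10^8 m
rₐ = 5.346 Gm = 5.346 × 10^9 m
rₚvₚ = rₐvₐ  ⇒  vₚ/vₐ = rₐ/rₚ
vₚ/vₐ = (5.346 × 10^9) / (6.838 × 10^8) = 7.81808

Final answer: vₚ/vₐ = 7.818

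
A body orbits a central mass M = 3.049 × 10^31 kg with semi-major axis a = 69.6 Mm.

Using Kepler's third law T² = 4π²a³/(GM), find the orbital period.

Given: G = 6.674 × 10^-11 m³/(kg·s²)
M = 3.049 × 10^31 kg
GM = G × M = 6.674 × 10^-11 × 3.049 × 10^31 = 2.0349 × 10^21 m³/s²
a = 69.6 Mm = 6.96 × 10^7 m
a³ = 3.37154 × 10^23 m³
T = 2π √(a³/GM) = 2π √((3.37154 × 10^23) / (2.0349 × 10^21)) = 2π × 12.8719 s
T = 80.8764 s ≈ 1.348 minutes

Final answer: 1.348 minutes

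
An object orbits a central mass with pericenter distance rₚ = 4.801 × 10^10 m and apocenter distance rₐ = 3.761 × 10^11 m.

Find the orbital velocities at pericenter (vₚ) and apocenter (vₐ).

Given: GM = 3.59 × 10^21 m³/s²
rₚ = 4.801 × 10^10 m
rₐ = 3.761 × 10^11 m
GM = 3.59 × 10^21 m³/s²
a = (rₚ + rₐ)/2 = 2.12055 × 10^11 m
Vis-viva: v² = GM (2/r − 1/a)
vₚ² = 3.59 × 10^21 × (4.1658 × 10^-11 − 4.71576 × 10^-12) = 1.32623 × 10^11 m²/s²
vₚ = 364174 m/s ≈ 364.2 km/s
vₐ² = 3.59 × 10^21 × (5.31773 × 10^-12 − 4.71576 × 10^-12) = 2.1611 × 10^9 m²/s²
vₐ = 46487.6 m/s ≈ 46.49 km/s

Final answer: vₚ = 364.2 km/s, vₐ = 46.49 km/s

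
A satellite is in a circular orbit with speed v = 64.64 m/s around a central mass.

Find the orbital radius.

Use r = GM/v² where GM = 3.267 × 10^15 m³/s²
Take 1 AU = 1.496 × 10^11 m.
v = 64.64 m/s
GM = 3.267 × 10^15 m³/s²
v² = 4178.33 m²/s²
r = GM/v² = (3.267 × 10^15) / 4178.33 = 7.81891 × 10^11 m ≈ 5.227 AU

Final answer: 5.227 AU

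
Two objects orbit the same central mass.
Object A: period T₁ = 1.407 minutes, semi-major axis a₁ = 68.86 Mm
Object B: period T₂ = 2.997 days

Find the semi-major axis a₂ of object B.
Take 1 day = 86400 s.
T₁ = 1.407 minutes = 84.42 s
T₂ = 2.997 days = 258941 s
a₁ = 68.86 Mm = 6.886 × 10^7 m
Kepler's third law: (T₂/T₁)² = (a₂/a₁)³  ⇒  a₂ = a₁ (T₂/T₁)^(2/3)
T₂/T₁ = 3067.29
(T₂/T₁)^(2/3) = 211.107
a₂ = 6.886 × 10^7 m × 211.107 = 1.45369 × 10^10 m ≈ 14.54 Gm

Final answer: a₂ = 14.54 Gm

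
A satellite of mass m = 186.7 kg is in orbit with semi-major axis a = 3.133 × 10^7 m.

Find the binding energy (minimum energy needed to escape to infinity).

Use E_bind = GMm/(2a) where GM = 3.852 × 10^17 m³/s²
a = 3.133 × 10^7 m
GM = 3.852 × 10^17 m³/s²
m = 186.7 kg
GMm = 3.852 × 10^17 × 186.7 = 7.19168 × 10^19 m³·kg/s²
2a = 6.266 × 10^7 m
E_bind = GMm/(2a) = 1.14773 × 10^12 J ≈ 1.148 TJ

Final answer: 1.148 TJ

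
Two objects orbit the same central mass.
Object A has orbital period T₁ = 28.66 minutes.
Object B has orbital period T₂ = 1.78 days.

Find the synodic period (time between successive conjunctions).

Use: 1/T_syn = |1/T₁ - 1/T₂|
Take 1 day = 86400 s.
T₁ = 28.66 minutes = 1719.6 s
T₂ = 1.78 days = 153792 s
1/T₁ = 0.000581531 s⁻¹
1/T₂ = 6.50229 × 10^-6 s⁻¹
|1/T₁ − 1/T₂| = 0.000575028 s⁻¹
T_syn = 1 / |1/T₁ − 1/T₂| = 1739.04 s ≈ 28.98 minutes

Final answer: T_syn = 28.98 minutes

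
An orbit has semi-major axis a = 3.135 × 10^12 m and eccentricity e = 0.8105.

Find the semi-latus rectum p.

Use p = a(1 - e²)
a = 3.135 × 10^12 m
e = 0.8105,  e² = 0.65691,  1 − e² = 0.34309
p = a(1 − e²) = 3.135 × 10^12 m × 0.34309 = 1.07559 × 10^12 m ≈ 1.076 × 10^12 m

Final answer: p = 1.076 × 10^12 m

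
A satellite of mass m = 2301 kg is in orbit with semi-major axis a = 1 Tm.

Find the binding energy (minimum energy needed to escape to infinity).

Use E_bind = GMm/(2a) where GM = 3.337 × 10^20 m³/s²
a = 1 Tm = 1 × 10^12 m
GM = 3.337 × 10^20 m³/s²
m = 2301 kg
GMm = 3.337 × 10^20 × 2301 = 7.67844 × 10^23 m³·kg/s²
2a = 2 × 10^12 m
E_bind = GMm/(2a) = 3.83922 × 10^11 J ≈ 383.9 GJ

Final answer: 383.9 GJ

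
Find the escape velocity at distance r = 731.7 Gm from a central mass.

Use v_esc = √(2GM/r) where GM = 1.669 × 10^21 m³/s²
r = 731.7 Gm = 7.317 × 10^11 m
GM = 1.669 × 10^21 m³/s²
2GM/r = 2 × (1.669 × 10^21) / (7.317 × 10^11) = 4.56198 × 10^9 m²/s²
v_esc = √(2GM/r) = 67542.4 m/s ≈ 67.54 km/s

Final answer: 67.54 km/s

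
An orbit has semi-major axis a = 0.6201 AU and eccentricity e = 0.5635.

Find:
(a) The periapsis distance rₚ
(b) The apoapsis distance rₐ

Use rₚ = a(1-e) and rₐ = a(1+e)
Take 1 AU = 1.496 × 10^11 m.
a = 0.6201 AU = 9.2767 × 10^10 m
e = 0.5635:  1 − e = 0.4365,  1 + e = 1.5635
(a) rₚ = a(1 − e) = 9.2767 × 10^10 m × 0.4365 = 4.04928 × 10^10 m ≈ 0.2707 AU
(b) rₐ = a(1 + e) = 9.2767 × 10^10 m × 1.5635 = 1.45041 × 10^11 m ≈ 0.9695 AU

Final answer:
(a) rₚ = 0.2707 AU
(b) rₐ = 0.9695 AU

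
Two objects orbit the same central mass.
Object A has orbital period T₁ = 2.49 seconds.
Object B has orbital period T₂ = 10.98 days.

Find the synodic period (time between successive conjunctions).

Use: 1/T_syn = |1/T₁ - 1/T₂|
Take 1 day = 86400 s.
T₁ = 2.49 seconds
T₂ = 10.98 days = 948672 s
1/T₁ = 0.401606 s⁻¹
1/T₂ = 1.05411 × 10^-6 s⁻¹
|1/T₁ − 1/T₂| = 0.401605 s⁻¹
T_syn = 1 / |1/T₁ − 1/T₂| = 2.49001 s ≈ 2.49 seconds

Final answer: T_syn = 2.49 seconds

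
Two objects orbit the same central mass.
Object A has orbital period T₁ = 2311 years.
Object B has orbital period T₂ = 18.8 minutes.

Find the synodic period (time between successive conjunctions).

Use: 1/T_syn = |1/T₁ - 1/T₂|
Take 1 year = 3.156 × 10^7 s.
T₁ = 2311 years = 7.29352 × 10^10 s
T₂ = 18.8 minutes = 1128 s
1/T₁ = 1.37108 × 10^-11 s⁻¹
1/T₂ = 0.000886525 s⁻¹
|1/T₁ − 1/T₂| = 0.000886525 s⁻¹
T_syn = 1 / |1/T₁ − 1/T₂| = 1128 s ≈ 18.8 minutes

Final answer: T_syn = 18.8 minutes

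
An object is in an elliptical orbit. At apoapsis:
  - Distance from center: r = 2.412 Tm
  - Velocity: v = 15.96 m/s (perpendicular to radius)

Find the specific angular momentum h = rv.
r = 2.412 Tm = 2.412 × 10^12 m
v = 15.96 m/s
h = rv = 2.412 × 10^12 × 15.96 = 3.84955 × 10^13 m²/s ≈ 3.85 × 10^13 m²/s

Final answer: h = 3.85 × 10^13 m²/s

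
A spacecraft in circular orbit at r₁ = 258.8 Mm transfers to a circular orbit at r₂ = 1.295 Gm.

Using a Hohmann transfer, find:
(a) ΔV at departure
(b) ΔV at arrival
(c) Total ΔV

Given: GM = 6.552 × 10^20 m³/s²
r₁ = 258.8 Mm = 2.588 × 10^8 m
r₂ = 1.295 Gm = 1.295 × 10^9 m
GM = 6.552 × 10^20 m³/s²
Transfer ellipse: a_t = (r₁ + r₂)/2 = 7.769 × 10^8 m
Circular speed at r₁: v₁ = √(GM/r₁) = 1.59113 × 10^6 m/s
Transfer speed at r₁ (periapsis): v₁ₜ = √(GM(2/r₁ − 1/a_t)) = 2.05427 × 10^6 m/s
(a) ΔV₁ = v₁ₜ − v₁ = 463141 m/s ≈ 463.1 km/s
Circular speed at r₂: v₂ = √(GM/r₂) = 711299 m/s
Transfer speed at r₂ (apoapsis): v₂ₜ = √(GM(2/r₂ − 1/a_t)) = 410536 m/s
(b) ΔV₂ = v₂ − v₂ₜ = 300762 m/s ≈ 300.8 km/s
(c) ΔV_total = ΔV₁ + ΔV₂ = 763904 m/s ≈ 763.9 km/s

Final answer:
(a) ΔV₁ = 463.1 km/s
(b) ΔV₂ = 300.8 km/s
(c) ΔV_total = 763.9 km/s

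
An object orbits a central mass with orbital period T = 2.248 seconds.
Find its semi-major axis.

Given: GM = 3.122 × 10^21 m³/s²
T = 2.248 seconds
GM = 3.122 × 10^21 m³/s²
Kepler's third law: a³ = GM T² / (4π²)
T² = 5.0535 s²
a³ = (3.122 × 10^21) × 5.0535 / (4π²) = 3.99637 × 10^20 m³
a = (a³)^(1/3) = 7.36583 × 10^6 m ≈ 7.366 Mm

Final answer: 7.366 Mm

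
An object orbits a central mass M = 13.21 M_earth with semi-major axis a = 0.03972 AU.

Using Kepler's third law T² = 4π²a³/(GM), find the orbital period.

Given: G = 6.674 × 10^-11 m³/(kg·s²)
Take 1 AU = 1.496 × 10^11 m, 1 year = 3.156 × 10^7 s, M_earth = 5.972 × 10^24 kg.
M = 13.21 M_earth = 7.88901 × 10^25 kg
GM = G × M = 6.674 × 10^-11 × 7.88901 × 10^25 = 5.26513 × 10^15 m³/s²
a = 0.03972 AU = 5.94211 × 10^9 m
a³ = 2.09808 × 10^29 m³
T = 2π √(a³/GM) = 2π √((2.09808 × 10^29) / (5.26513 × 10^15)) = 2π × 6.31258 × 10^6 s
T = 3.96631 × 10^7 s ≈ 1.257 years

Final answer: 1.257 years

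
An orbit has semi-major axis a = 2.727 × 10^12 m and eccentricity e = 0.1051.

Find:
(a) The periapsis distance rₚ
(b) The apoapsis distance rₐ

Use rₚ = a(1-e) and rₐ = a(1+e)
a = 2.727 × 10^12 m
e = 0.1051:  1 − e = 0.8949,  1 + e = 1.1051
(a) rₚ = a(1 − e) = 2.727 × 10^12 m × 0.8949 = 2.44039 × 10^12 m ≈ 2.44 × 10^12 m
(b) rₐ = a(1 + e) = 2.727 × 10^12 m × 1.1051 = 3.01361 × 10^12 m ≈ 3.014 × 10^12 m

Final answer:
(a) rₚ = 2.44 × 10^12 m
(b) rₐ = 3.014 × 10^12 m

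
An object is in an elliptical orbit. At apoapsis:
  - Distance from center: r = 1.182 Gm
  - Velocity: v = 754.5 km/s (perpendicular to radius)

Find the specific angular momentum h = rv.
r = 1.182 Gm = 1.182 × 10^9 m
v = 754.5 km/s = 754500 m/s
h = rv = 1.182 × 10^9 × 754500 = 8.91819 × 10^14 m²/s ≈ 8.918 × 10^14 m²/s

Final answer: h = 8.918 × 10^14 m²/s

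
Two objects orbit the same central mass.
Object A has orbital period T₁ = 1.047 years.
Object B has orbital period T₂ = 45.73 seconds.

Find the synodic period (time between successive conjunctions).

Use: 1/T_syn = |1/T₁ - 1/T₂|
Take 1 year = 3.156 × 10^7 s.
T₁ = 1.047 years = 3.30433 × 10^7 s
T₂ = 45.73 seconds
1/T₁ = 3.02633 × 10^-8 s⁻¹
1/T₂ = 0.0218675 s⁻¹
|1/T₁ − 1/T₂| = 0.0218675 s⁻¹
T_syn = 1 / |1/T₁ − 1/T₂| = 45.7301 s ≈ 45.73 seconds

Final answer: T_syn = 45.73 seconds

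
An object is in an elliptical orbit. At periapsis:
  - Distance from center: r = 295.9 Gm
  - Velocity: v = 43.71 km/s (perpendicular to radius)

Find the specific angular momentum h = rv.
r = 295.9 Gm = 2.959 × 10^11 m
v = 43.71 km/s = 43710 m/s
h = rv = 2.959 × 10^11 × 43710 = 1.29338 × 10^16 m²/s ≈ 1.293 × 10^16 m²/s

Final answer: h = 1.293 × 10^16 m²/s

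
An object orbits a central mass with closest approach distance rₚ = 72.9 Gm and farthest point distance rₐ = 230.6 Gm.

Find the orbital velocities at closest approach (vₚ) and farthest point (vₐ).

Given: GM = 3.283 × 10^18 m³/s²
rₚ = 72.9 Gm = 7.29 × 10^10 m
rₐ = 230.6 Gm = 2.306 × 10^11 m
GM = 3.283 × 10^18 m³/s²
a = (rₚ + rₐ)/2 = 1.5175 × 10^11 m
Vis-viva: v² = GM (2/r − 1/a)
vₚ² = 3.283 × 10^18 × (2.74348 × 10^-11 − 6.58979 × 10^-12) = 6.84343 × 10^7 m²/s²
vₚ = 8272.5 m/s ≈ 8.273 km/s
vₐ² = 3.283 × 10^18 × (8.67303 × 10^-12 − 6.58979 × 10^-12) = 6.83928 × 10^6 m²/s²
vₐ = 2615.2 m/s ≈ 2.615 km/s

Final answer: vₚ = 8.273 km/s, vₐ = 2.615 km/s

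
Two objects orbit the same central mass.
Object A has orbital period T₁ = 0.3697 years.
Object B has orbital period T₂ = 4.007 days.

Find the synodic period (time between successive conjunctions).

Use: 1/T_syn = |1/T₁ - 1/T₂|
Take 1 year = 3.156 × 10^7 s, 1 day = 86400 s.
T₁ = 0.3697 years = 1.16677 × 10^7 s
T₂ = 4.007 days = 346205 s
1/T₁ = 8.57065 × 10^-8 s⁻¹
1/T₂ = 2.88846 × 10^-6 s⁻¹
|1/T₁ − 1/T₂| = 2.80276 × 10^-6 s⁻¹
T_syn = 1 / |1/T₁ − 1/T₂| = 356792 s ≈ 4.13 days

Final answer: T_syn = 4.13 days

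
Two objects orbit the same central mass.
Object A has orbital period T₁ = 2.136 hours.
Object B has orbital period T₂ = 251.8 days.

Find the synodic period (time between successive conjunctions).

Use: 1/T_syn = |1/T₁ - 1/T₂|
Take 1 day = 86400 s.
T₁ = 2.136 hours = 7689.6 s
T₂ = 251.8 days = 2.17555 × 10^7 s
1/T₁ = 0.000130046 s⁻¹
1/T₂ = 4.59653 × 10^-8 s⁻¹
|1/T₁ − 1/T₂| = 0.00013 s⁻¹
T_syn = 1 / |1/T₁ − 1/T₂| = 7692.32 s ≈ 2.137 hours

Final answer: T_syn = 2.137 hours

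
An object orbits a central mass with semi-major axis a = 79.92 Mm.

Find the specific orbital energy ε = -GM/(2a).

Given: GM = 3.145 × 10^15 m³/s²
a = 79.92 Mm = 7.992 × 10^7 m
GM = 3.145 × 10^15 m³/s²
2a = 1.5984 × 10^8 m
ε = −GM/(2a) = -1.96759 × 10^7 J/kg ≈ -19.68 MJ/kg

Final answer: -19.68 MJ/kg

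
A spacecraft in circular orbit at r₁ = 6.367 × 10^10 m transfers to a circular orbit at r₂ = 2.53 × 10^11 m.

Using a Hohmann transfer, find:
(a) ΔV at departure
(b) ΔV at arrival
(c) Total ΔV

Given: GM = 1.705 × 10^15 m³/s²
r₁ = 6.367 × 10^10 m
r₂ = 2.53 × 10^11 m
GM = 1.705 × 10^15 m³/s²
Transfer ellipse: a_t = (r₁ + r₂)/2 = 1.58335 × 10^11 m
Circular speed at r₁: v₁ = √(GM/r₁) = 163.642 m/s
Transfer speed at r₁ (periapsis): v₁ₜ = √(GM(2/r₁ − 1/a_t)) = 206.855 m/s
(a) ΔV₁ = v₁ₜ − v₁ = 43.2133 m/s ≈ 43.21 m/s
Circular speed at r₂: v₂ = √(GM/r₂) = 82.0922 m/s
Transfer speed at r₂ (apoapsis): v₂ₜ = √(GM(2/r₂ − 1/a_t)) = 52.0572 m/s
(b) ΔV₂ = v₂ − v₂ₜ = 30.035 m/s ≈ 30.03 m/s
(c) ΔV_total = ΔV₁ + ΔV₂ = 73.2483 m/s ≈ 73.25 m/s

Final answer:
(a) ΔV₁ = 43.21 m/s
(b) ΔV₂ = 30.03 m/s
(c) ΔV_total = 73.25 m/s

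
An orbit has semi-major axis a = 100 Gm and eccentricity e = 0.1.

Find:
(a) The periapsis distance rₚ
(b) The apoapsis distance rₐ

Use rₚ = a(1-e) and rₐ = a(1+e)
a = 100 Gm = 1 × 10^11 m
e = 0.1:  1 − e = 0.9,  1 + e = 1.1
(a) rₚ = a(1 − e) = 1 × 10^11 m × 0.9 = 9 × 10^10 m ≈ 90 Gm
(b) rₐ = a(1 + e) = 1 × 10^11 m × 1.1 = 1.1 × 10^11 m ≈ 110 Gm

Final answer:
(a) rₚ = 90 Gm
(b) rₐ = 110 Gm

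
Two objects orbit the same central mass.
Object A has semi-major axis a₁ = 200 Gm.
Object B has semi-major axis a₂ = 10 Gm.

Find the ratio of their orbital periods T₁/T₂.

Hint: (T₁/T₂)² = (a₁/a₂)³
a₁ = 200 Gm = 2 × 10^11 m
a₂ = 10 Gm = 1 × 10^10 m
a₁/a₂ = 20
T₁/T₂ = (a₁/a₂)^(3/2) = (20)^1.5 = 89.4427

Final answer: T₁/T₂ = 89.44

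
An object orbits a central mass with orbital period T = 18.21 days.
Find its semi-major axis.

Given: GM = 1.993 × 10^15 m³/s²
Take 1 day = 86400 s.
T = 18.21 days = 1.57334 × 10^6 s
GM = 1.993 × 10^15 m³/s²
Kepler's third law: a³ = GM T² / (4π²)
T² = 2.47541 × 10^12 s²
a³ = (1.993 × 10^15) × (2.47541 × 10^12) / (4π²) = 1.24967 × 10^26 m³
a = (a³)^(1/3) = 4.99956 × 10^8 m ≈ 500 Mm

Final answer: 500 Mm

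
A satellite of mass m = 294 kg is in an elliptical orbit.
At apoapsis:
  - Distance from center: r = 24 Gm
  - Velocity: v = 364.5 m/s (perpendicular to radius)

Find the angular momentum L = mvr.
r = 24 Gm = 2.4 × 10^10 m
v = 364.5 m/s
vr = 364.5 × 2.4 × 10^10 = 8.748 × 10^12 m²/s
L = m × vr = 294 × 8.748 × 10^12 = 2.57191 × 10^15 kg·m²/s ≈ 2.572 × 10^15 kg·m²/s

Final answer: L = 2.572 × 10^15 kg·m²/s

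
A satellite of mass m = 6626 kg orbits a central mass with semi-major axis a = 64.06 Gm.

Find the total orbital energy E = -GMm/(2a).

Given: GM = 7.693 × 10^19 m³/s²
a = 64.06 Gm = 6.406 × 10^10 m
GM = 7.693 × 10^19 m³/s²
2a = 1.2812 × 10^11 m
GMm = 7.693 × 10^19 × 6626 = 5.09738 × 10^23 m³·kg/s²
E = −GMm/(2a) = -3.9786 × 10^12 J ≈ -3.979 TJ

Final answer: -3.979 TJ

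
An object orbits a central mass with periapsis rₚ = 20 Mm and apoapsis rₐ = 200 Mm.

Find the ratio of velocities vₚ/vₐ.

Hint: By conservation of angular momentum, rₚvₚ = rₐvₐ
rₚ = 20 Mm = 2 × 10^7 m
rₐ = 200 Mm = 2 × 10^8 m
rₚvₚ = rₐvₐ  ⇒  vₚ/vₐ = rₐ/rₚ
vₚ/vₐ = (2 × 10^8) / (2 × 10^7) = 10

Final answer: vₚ/vₐ = 10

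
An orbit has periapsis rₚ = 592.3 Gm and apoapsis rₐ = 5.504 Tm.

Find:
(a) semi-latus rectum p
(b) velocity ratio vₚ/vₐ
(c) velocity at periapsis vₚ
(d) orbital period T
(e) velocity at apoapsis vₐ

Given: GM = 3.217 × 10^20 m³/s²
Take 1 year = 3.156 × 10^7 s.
rₚ = 592.3 Gm = 5.923 × 10^11 m
rₐ = 5.504 Tm = 5.504 × 10^12 m
GM = 3.217 × 10^20 m³/s²
a = (rₚ + rₐ)/2 = 3.04815 × 10^12 m
e = (rₐ − rₚ)/(rₐ + rₚ) = (4.9117 × 10^12) / (6.0963 × 10^12) = 0.805685
(a) 1 − e² = 0.350871;  p = a(1 − e²) = 3.04815 × 10^12 × 0.350871 = 1.06951 × 10^12 m ≈ 1.07 Tm
(b) vₚ/vₐ = rₐ/rₚ (angular momentum) = (5.504 × 10^12) / (5.923 × 10^11) = 9.29259 ≈ 9.293
(c) vₚ² = GM (2/rₚ − 1/a) = 3.217 × 10^20 × (3.37667 × 10^-12 − 3.28068 × 10^-13) = 9.80734 × 10^8 m²/s²;  vₚ = 31316.7 m/s ≈ 31.32 km/s
(d) a³ = 2.8321 × 10^37 m³;  T = 2π √(a³/GM) = 2π × 2.96708 × 10^8 s = 1.86427 × 10^9 s ≈ 59.07 years
(e) vₐ² = GM (2/rₐ − 1/a) = 3.217 × 10^20 × (3.63372 × 10^-13 − 3.28068 × 10^-13) = 1.13574 × 10^7 m²/s²;  vₐ = 3370.07 m/s ≈ 3.37 km/s

Final answer:
(a) semi-latus rectum p = 1.07 Tm
(b) velocity ratio vₚ/vₐ = 9.293
(c) velocity at periapsis vₚ = 31.32 km/s
(d) orbital period T = 59.07 years
(e) velocity at apoapsis vₐ = 3.37 km/s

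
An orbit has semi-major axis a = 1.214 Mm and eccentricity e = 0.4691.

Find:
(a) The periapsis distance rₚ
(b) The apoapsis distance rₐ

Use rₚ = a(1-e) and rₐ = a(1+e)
a = 1.214 Mm = 1.214 × 10^6 m
e = 0.4691:  1 − e = 0.5309,  1 + e = 1.4691
(a) rₚ = a(1 − e) = 1.214 × 10^6 m × 0.5309 = 644513 m ≈ 644.5 km
(b) rₐ = a(1 + e) = 1.214 × 10^6 m × 1.4691 = 1.78349 × 10^6 m ≈ 1.783 Mm

Final answer:
(a) rₚ = 644.5 km
(b) rₐ = 1.783 Mm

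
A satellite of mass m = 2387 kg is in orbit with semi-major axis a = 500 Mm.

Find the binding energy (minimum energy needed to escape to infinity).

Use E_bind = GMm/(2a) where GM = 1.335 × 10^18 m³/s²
a = 500 Mm = 5 × 10^8 m
GM = 1.335 × 10^18 m³/s²
m = 2387 kg
GMm = 1.335 × 10^18 × 2387 = 3.18664 × 10^21 m³·kg/s²
2a = 1 × 10^9 m
E_bind = GMm/(2a) = 3.18664 × 10^12 J ≈ 3.187 TJ

Final answer: 3.187 TJ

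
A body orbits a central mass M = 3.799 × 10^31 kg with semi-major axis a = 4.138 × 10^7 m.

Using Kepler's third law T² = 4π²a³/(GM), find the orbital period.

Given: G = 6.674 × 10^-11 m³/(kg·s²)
M = 3.799 × 10^31 kg
GM = G × M = 6.674 × 10^-11 × 3.799 × 10^31 = 2.53545 × 10^21 m³/s²
a = 4.138 × 10^7 m
a³ = 7.08552 × 10^22 m³
T = 2π √(a³/GM) = 2π √((7.08552 × 10^22) / (2.53545 × 10^21)) = 2π × 5.28638 s
T = 33.2153 s ≈ 33.22 seconds

Final answer: 33.22 seconds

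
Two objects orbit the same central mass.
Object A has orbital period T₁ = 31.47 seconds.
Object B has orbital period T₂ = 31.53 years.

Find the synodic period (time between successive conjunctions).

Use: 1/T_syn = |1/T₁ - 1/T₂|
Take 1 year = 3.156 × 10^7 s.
T₁ = 31.47 seconds
T₂ = 31.53 years = 9.95087 × 10^8 s
1/T₁ = 0.0317763 s⁻¹
1/T₂ = 1.00494 × 10^-9 s⁻¹
|1/T₁ − 1/T₂| = 0.0317763 s⁻¹
T_syn = 1 / |1/T₁ − 1/T₂| = 31.47 s ≈ 31.47 seconds

Final answer: T_syn = 31.47 seconds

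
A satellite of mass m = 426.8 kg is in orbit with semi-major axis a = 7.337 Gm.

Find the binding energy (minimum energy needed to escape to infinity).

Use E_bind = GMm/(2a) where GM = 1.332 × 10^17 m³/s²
a = 7.337 Gm = 7.337 × 10^9 m
GM = 1.332 × 10^17 m³/s²
m = 426.8 kg
GMm = 1.332 × 10^17 × 426.8 = 5.68498 × 10^19 m³·kg/s²
2a = 1.4674 × 10^10 m
E_bind = GMm/(2a) = 3.87418 × 10^9 J ≈ 3.874 GJ

Final answer: 3.874 GJ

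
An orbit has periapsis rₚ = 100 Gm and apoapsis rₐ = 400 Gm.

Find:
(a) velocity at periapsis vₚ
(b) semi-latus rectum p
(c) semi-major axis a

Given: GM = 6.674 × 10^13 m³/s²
rₚ = 100 Gm = 1 × 10^11 m
rₐ = 400 Gm = 4 × 10^11 m
GM = 6.674 × 10^13 m³/s²
a = (rₚ + rₐ)/2 = 2.5 × 10^11 m
e = (rₐ − rₚ)/(rₐ + rₚ) = (3 × 10^11) / (5 × 10^11) = 0.6
(a) vₚ² = GM (2/rₚ − 1/a) = 6.674 × 10^13 × (2 × 10^-11 − 4 × 10^-12) = 1067.84 m²/s²;  vₚ = 32.6778 m/s ≈ 32.68 m/s
(b) 1 − e² = 0.64;  p = a(1 − e²) = 2.5 × 10^11 × 0.64 = 1.6 × 10^11 m ≈ 160 Gm
(c) a = 2.5 × 10^11 m ≈ 250 Gm

Final answer:
(a) velocity at periapsis vₚ = 32.68 m/s
(b) semi-latus rectum p = 160 Gm
(c) semi-major axis a = 250 Gm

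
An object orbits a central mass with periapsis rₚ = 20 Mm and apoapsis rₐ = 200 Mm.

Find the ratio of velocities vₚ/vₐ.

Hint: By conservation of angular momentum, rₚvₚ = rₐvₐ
rₚ = 20 Mm = 2 × 10^7 m
rₐ = 200 Mm = 2 × 10^8 m
rₚvₚ = rₐvₐ  ⇒  vₚ/vₐ = rₐ/rₚ
vₚ/vₐ = (2 × 10^8) / (2 × 10^7) = 10

Final answer: vₚ/vₐ = 10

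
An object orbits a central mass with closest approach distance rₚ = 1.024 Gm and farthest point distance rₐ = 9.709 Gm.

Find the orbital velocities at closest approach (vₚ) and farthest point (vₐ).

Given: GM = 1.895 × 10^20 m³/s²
rₚ = 1.024 Gm = 1.024 × 10^9 m
rₐ = 9.709 Gm = 9.709 × 10^9 m
GM = 1.895 × 10^20 m³/s²
a = (rₚ + rₐ)/2 = 5.3665 × 10^9 m
Vis-viva: v² = GM (2/r − 1/a)
vₚ² = 1.895 × 10^20 × (1.95312 × 10^-9 − 1.86341 × 10^-10) = 3.34806 × 10^11 m²/s²
vₚ = 578624 m/s ≈ 578.6 km/s
vₐ² = 1.895 × 10^20 × (2.05994 × 10^-10 − 1.86341 × 10^-10) = 3.72429 × 10^9 m²/s²
vₐ = 61027 m/s ≈ 61.03 km/s

Final answer: vₚ = 578.6 km/s, vₐ = 61.03 km/s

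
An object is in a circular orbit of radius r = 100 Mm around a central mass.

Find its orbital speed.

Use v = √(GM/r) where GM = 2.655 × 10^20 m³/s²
r = 100 Mm = 1 × 10^8 m
GM = 2.655 × 10^20 m³/s²
GM/r = (2.655 × 10^20) / (1 × 10^8) = 2.655 × 10^12 m²/s²
v = √(GM/r) = 1.62942 × 10^6 m/s ≈ 1629 km/s

Final answer: 1629 km/s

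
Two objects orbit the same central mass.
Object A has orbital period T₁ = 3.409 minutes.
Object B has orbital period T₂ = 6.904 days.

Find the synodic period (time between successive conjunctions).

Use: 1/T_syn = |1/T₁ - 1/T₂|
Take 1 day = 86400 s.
T₁ = 3.409 minutes = 204.54 s
T₂ = 6.904 days = 596506 s
1/T₁ = 0.00488902 s⁻¹
1/T₂ = 1.67643 × 10^-6 s⁻¹
|1/T₁ − 1/T₂| = 0.00488734 s⁻¹
T_syn = 1 / |1/T₁ − 1/T₂| = 204.61 s ≈ 3.41 minutes

Final answer: T_syn = 3.41 minutes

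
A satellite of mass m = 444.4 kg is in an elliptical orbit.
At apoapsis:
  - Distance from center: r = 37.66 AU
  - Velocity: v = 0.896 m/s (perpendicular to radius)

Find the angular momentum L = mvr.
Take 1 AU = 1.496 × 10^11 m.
r = 37.66 AU = 5.63394 × 10^12 m
v = 0.896 m/s
vr = 0.896 × 5.63394 × 10^12 = 5.04801 × 10^12 m²/s
L = m × vr = 444.4 × 5.04801 × 10^12 = 2.24333 × 10^15 kg·m²/s ≈ 2.243 × 10^15 kg·m²/s

Final answer: L = 2.243 × 10^15 kg·m²/s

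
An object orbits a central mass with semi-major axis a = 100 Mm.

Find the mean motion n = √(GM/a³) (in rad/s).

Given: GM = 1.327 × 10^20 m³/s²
a = 100 Mm = 1 × 10^8 m
GM = 1.327 × 10^20 m³/s²
a³ = 1 × 10^24 m³
GM/a³ = (1.327 × 10^20) / (1 × 10^24) = 0.0001327 s⁻²
n = √(GM/a³) = 0.0115195 rad/s ≈ 0.01152 rad/s

Final answer: n = 0.01152 rad/s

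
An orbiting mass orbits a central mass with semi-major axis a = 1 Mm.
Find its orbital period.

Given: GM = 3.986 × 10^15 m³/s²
a = 1 Mm = 1 × 10^6 m
GM = 3.986 × 10^15 m³/s²
a³ = 1 × 10^18 m³
T = 2π √(a³/GM) = 2π √((1 × 10^18) / (3.986 × 10^15)) = 2π × 15.8391 s
T = 99.5202 s ≈ 1.659 minutes

Final answer: 1.659 minutes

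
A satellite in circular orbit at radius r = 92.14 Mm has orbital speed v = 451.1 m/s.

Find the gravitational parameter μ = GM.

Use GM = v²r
r = 92.14 Mm = 9.214 × 10^7 m
v = 451.1 m/s
v² = 203491 m²/s²
GM = v²r = 203491 × 9.214 × 10^7 = 1.87497 × 10^13 m³/s²
GM ≈ 1.875 × 10^13 m³/s²

Final answer: GM = 1.875 × 10^13 m³/s²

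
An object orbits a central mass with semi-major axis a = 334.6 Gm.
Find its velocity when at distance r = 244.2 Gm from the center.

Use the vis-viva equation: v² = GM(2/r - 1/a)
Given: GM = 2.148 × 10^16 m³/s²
a = 334.6 Gm = 3.346 × 10^11 m
r = 244.2 Gm = 2.442 × 10^11 m
GM = 2.148 × 10^16 m³/s²
2/r − 1/a = 8.19001 × 10^-12 − 2.98864 × 10^-12 = 5.20137 × 10^-12 m⁻¹
v² = GM (2/r − 1/a) = 111725 m²/s²
v = 334.253 m/s ≈ 334.3 m/s

Final answer: 334.3 m/s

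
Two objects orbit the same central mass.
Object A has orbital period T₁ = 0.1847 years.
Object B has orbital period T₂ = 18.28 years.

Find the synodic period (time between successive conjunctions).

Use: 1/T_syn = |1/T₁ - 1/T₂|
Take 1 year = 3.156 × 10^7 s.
T₁ = 0.1847 years = 5.82913 × 10^6 s
T₂ = 18.28 years = 5.76917 × 10^8 s
1/T₁ = 1.71552 × 10^-7 s⁻¹
1/T₂ = 1.73335 × 10^-9 s⁻¹
|1/T₁ − 1/T₂| = 1.69819 × 10^-7 s⁻¹
T_syn = 1 / |1/T₁ − 1/T₂| = 5.88863 × 10^6 s ≈ 0.1866 years

Final answer: T_syn = 0.1866 years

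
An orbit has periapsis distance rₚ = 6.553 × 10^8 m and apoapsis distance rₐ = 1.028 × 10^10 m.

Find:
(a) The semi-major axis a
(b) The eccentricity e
rₚ = 6.553 × 10^8 m
rₐ = 1.028 × 10^10 m
(a) a = (rₚ + rₐ)/2 = 5.46765 × 10^9 m ≈ 5.468 × 10^9 m
(b) e = (rₐ − rₚ)/(rₐ + rₚ) = (9.6247 × 10^9) / (1.09353 × 10^10) = 0.88015

Final answer:
(a) a = 5.468 × 10^9 m
(b) e = 0.8801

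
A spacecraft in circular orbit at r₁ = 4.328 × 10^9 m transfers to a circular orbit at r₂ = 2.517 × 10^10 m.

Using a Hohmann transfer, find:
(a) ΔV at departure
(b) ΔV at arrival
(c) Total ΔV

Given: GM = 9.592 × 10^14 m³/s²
r₁ = 4.328 × 10^9 m
r₂ = 2.517 × 10^10 m
GM = 9.592 × 10^14 m³/s²
Transfer ellipse: a_t = (r₁ + r₂)/2 = 1.4749 × 10^10 m
Circular speed at r₁: v₁ = √(GM/r₁) = 470.772 m/s
Transfer speed at r₁ (periapsis): v₁ₜ = √(GM(2/r₁ − 1/a_t)) = 614.995 m/s
(a) ΔV₁ = v₁ₜ − v₁ = 144.222 m/s ≈ 144.2 m/s
Circular speed at r₂: v₂ = √(GM/r₂) = 195.215 m/s
Transfer speed at r₂ (apoapsis): v₂ₜ = √(GM(2/r₂ − 1/a_t)) = 105.749 m/s
(b) ΔV₂ = v₂ − v₂ₜ = 89.4661 m/s ≈ 89.47 m/s
(c) ΔV_total = ΔV₁ + ΔV₂ = 233.688 m/s ≈ 233.7 m/s

Final answer:
(a) ΔV₁ = 144.2 m/s
(b) ΔV₂ = 89.47 m/s
(c) ΔV_total = 233.7 m/s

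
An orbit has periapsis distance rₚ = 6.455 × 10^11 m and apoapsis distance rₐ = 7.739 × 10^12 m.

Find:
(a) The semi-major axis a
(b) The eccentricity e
rₚ = 6.455 × 10^11 m
rₐ = 7.739 × 10^12 m
(a) a = (rₚ + rₐ)/2 = 4.19225 × 10^12 m ≈ 4.192 × 10^12 m
(b) e = (rₐ − rₚ)/(rₐ + rₚ) = (7.0935 × 10^12) / (8.3845 × 10^12) = 0.846025

Final answer:
(a) a = 4.192 × 10^12 m
(b) e = 0.846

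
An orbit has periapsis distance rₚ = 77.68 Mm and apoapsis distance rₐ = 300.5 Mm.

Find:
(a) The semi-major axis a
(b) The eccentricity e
rₚ = 77.68 Mm = 7.768 × 10^7 m
rₐ = 300.5 Mm = 3.005 × 10^8 m
(a) a = (rₚ + rₐ)/2 = 1.8909 × 10^8 m ≈ 189.1 Mm
(b) e = (rₐ − rₚ)/(rₐ + rₚ) = (2.2282 × 10^8) / (3.7818 × 10^8) = 0.58919

Final answer:
(a) a = 189.1 Mm
(b) e = 0.5892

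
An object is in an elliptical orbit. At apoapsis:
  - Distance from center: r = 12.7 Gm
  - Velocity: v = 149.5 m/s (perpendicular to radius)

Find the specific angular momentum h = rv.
r = 12.7 Gm = 1.27 × 10^10 m
v = 149.5 m/s
h = rv = 1.27 × 10^10 × 149.5 = 1.89865 × 10^12 m²/s ≈ 1.899 × 10^12 m²/s

Final answer: h = 1.899 × 10^12 m²/s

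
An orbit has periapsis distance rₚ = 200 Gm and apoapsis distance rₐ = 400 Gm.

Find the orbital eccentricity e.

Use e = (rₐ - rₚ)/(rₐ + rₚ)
rₚ = 200 Gm = 2 × 10^11 m
rₐ = 400 Gm = 4 × 10^11 m
rₐ − rₚ = 2 × 10^11 m
rₐ + rₚ = 6 × 10^11 m
e = (rₐ − rₚ)/(rₐ + rₚ) = 0.333333

Final answer: e = 0.3333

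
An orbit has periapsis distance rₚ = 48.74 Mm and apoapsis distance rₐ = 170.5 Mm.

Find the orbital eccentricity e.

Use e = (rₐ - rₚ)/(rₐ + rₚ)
rₚ = 48.74 Mm = 4.874 × 10^7 m
rₐ = 170.5 Mm = 1.705 × 10^8 m
rₐ − rₚ = 1.2176 × 10^8 m
rₐ + rₚ = 2.1924 × 10^8 m
e = (rₐ − rₚ)/(rₐ + rₚ) = 0.555373

Final answer: e = 0.5554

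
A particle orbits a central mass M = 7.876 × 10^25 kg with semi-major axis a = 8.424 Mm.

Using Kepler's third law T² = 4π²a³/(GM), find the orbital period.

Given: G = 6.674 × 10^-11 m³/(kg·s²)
M = 7.876 × 10^25 kg
GM = G × M = 6.674 × 10^-11 × 7.876 × 10^25 = 5.25644 × 10^15 m³/s²
a = 8.424 Mm = 8.424 × 10^6 m
a³ = 5.97799 × 10^20 m³
T = 2π √(a³/GM) = 2π √((5.97799 × 10^20) / (5.25644 × 10^15)) = 2π × 337.234 s
T = 2118.9 s ≈ 35.32 minutes

Final answer: 35.32 minutes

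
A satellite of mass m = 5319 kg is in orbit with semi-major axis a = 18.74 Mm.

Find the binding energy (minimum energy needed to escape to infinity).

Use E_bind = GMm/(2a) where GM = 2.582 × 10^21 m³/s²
a = 18.74 Mm = 1.874 × 10^7 m
GM = 2.582 × 10^21 m³/s²
m = 5319 kg
GMm = 2.582 × 10^21 × 5319 = 1.37337 × 10^25 m³·kg/s²
2a = 3.748 × 10^7 m
E_bind = GMm/(2a) = 3.66426 × 10^17 J ≈ 366.4 PJ

Final answer: 366.4 PJ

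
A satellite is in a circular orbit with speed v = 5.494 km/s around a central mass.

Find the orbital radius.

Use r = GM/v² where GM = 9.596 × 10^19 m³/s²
v = 5.494 km/s = 5494 m/s
GM = 9.596 × 10^19 m³/s²
v² = 3.0184 × 10^7 m²/s²
r = GM/v² = (9.596 × 10^19) / (3.0184 × 10^7) = 3.17916 × 10^12 m ≈ 3.179 × 10^12 m

Final answer: 3.179 × 10^12 m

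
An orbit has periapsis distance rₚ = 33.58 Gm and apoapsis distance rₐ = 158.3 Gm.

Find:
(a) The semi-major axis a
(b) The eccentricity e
rₚ = 33.58 Gm = 3.358 × 10^10 m
rₐ = 158.3 Gm = 1.583 × 10^11 m
(a) a = (rₚ + rₐ)/2 = 9.594 × 10^10 m ≈ 95.94 Gm
(b) e = (rₐ − rₚ)/(rₐ + rₚ) = (1.2472 × 10^11) / (1.9188 × 10^11) = 0.64999

Final answer:
(a) a = 95.94 Gm
(b) e = 0.65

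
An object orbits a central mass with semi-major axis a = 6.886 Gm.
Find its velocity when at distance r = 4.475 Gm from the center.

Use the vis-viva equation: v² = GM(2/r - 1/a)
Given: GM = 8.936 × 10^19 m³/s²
a = 6.886 Gm = 6.886 × 10^9 m
r = 4.475 Gm = 4.475 × 10^9 m
GM = 8.936 × 10^19 m³/s²
2/r − 1/a = 4.46927 × 10^-10 − 1.45222 × 10^-10 = 3.01705 × 10^-10 m⁻¹
v² = GM (2/r − 1/a) = 2.69604 × 10^10 m²/s²
v = 164196 m/s ≈ 164.2 km/s

Final answer: 164.2 km/s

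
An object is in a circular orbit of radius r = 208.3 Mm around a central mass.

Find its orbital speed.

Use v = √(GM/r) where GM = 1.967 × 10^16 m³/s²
r = 208.3 Mm = 2.083 × 10^8 m
GM = 1.967 × 10^16 m³/s²
GM/r = (1.967 × 10^16) / (2.083 × 10^8) = 9.44311 × 10^7 m²/s²
v = √(GM/r) = 9717.57 m/s ≈ 9.718 km/s

Final answer: 9.718 km/s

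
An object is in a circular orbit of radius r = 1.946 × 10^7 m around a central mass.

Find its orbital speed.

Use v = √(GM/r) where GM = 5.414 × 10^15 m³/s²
r = 1.946 × 10^7 m
GM = 5.414 × 10^15 m³/s²
GM/r = (5.414 × 10^15) / (1.946 × 10^7) = 2.78212 × 10^8 m²/s²
v = √(GM/r) = 16679.7 m/s ≈ 16.68 km/s

Final answer: 16.68 km/s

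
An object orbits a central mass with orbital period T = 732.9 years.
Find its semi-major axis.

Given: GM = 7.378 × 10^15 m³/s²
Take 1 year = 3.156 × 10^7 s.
T = 732.9 years = 2.31303 × 10^10 s
GM = 7.378 × 10^15 m³/s²
Kepler's third law: a³ = GM T² / (4π²)
T² = 5.35012 × 10^20 s²
a³ = (7.378 × 10^15) × (5.35012 × 10^20) / (4π²) = 9.99867 × 10^34 m³
a = (a³)^(1/3) = 4.64138 × 10^11 m ≈ 464.1 Gm

Final answer: 464.1 Gm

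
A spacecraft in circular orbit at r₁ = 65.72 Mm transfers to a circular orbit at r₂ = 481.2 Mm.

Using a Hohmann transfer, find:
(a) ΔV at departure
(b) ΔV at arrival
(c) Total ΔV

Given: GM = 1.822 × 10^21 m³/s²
r₁ = 65.72 Mm = 6.572 × 10^7 m
r₂ = 481.2 Mm = 4.812 × 10^8 m
GM = 1.822 × 10^21 m³/s²
Transfer ellipse: a_t = (r₁ + r₂)/2 = 2.7346 × 10^8 m
Circular speed at r₁: v₁ = √(GM/r₁) = 5.26533 × 10^6 m/s
Transfer speed at r₁ (periapsis): v₁ₜ = √(GM(2/r₁ − 1/a_t)) = 6.9846 × 10^6 m/s
(a) ΔV₁ = v₁ₜ − v₁ = 1.71927 × 10^6 m/s ≈ 1719 km/s
Circular speed at r₂: v₂ = √(GM/r₂) = 1.94586 × 10^6 m/s
Transfer speed at r₂ (apoapsis): v₂ₜ = √(GM(2/r₂ − 1/a_t)) = 953923 m/s
(b) ΔV₂ = v₂ − v₂ₜ = 991936 m/s ≈ 991.9 km/s
(c) ΔV_total = ΔV₁ + ΔV₂ = 2.7112 × 10^6 m/s ≈ 2711 km/s

Final answer:
(a) ΔV₁ = 1719 km/s
(b) ΔV₂ = 991.9 km/s
(c) ΔV_total = 2711 km/s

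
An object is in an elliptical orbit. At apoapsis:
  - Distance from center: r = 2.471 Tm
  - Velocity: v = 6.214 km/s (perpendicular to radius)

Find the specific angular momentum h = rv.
r = 2.471 Tm = 2.471 × 10^12 m
v = 6.214 km/s = 6214 m/s
h = rv = 2.471 × 10^12 × 6214 = 1.53548 × 10^16 m²/s ≈ 1.535 × 10^16 m²/s

Final answer: h = 1.535 × 10^16 m²/s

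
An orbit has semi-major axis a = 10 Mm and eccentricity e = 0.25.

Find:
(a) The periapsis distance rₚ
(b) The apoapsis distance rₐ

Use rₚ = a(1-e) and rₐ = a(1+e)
a = 10 Mm = 1 × 10^7 m
e = 0.25:  1 − e = 0.75,  1 + e = 1.25
(a) rₚ = a(1 − e) = 1 × 10^7 m × 0.75 = 7.5 × 10^6 m ≈ 7.5 Mm
(b) rₐ = a(1 + e) = 1 × 10^7 m × 1.25 = 1.25 × 10^7 m ≈ 12.5 Mm

Final answer:
(a) rₚ = 7.5 Mm
(b) rₐ = 12.5 Mm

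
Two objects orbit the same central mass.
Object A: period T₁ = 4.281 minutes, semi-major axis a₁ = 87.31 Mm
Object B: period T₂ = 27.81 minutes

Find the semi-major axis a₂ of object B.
T₁ = 4.281 minutes = 256.86 s
T₂ = 27.81 minutes = 1668.6 s
a₁ = 87.31 Mm = 8.731 × 10^7 m
Kepler's third law: (T₂/T₁)² = (a₂/a₁)³  ⇒  a₂ = a₁ (T₂/T₁)^(2/3)
T₂/T₁ = 6.49615
(T₂/T₁)^(2/3) = 3.48153
a₂ = 8.731 × 10^7 m × 3.48153 = 3.03973 × 10^8 m ≈ 304 Mm

Final answer: a₂ = 304 Mm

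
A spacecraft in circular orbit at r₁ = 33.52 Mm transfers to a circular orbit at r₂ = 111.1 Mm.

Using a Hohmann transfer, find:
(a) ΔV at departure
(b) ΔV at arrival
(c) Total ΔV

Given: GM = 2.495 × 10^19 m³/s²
r₁ = 33.52 Mm = 3.352 × 10^7 m
r₂ = 111.1 Mm = 1.111 × 10^8 m
GM = 2.495 × 10^19 m³/s²
Transfer ellipse: a_t = (r₁ + r₂)/2 = 7.231 × 10^7 m
Circular speed at r₁: v₁ = √(GM/r₁) = 862747 m/s
Transfer speed at r₁ (periapsis): v₁ₜ = √(GM(2/r₁ − 1/a_t)) = 1.0694 × 10^6 m/s
(a) ΔV₁ = v₁ₜ − v₁ = 206656 m/s ≈ 206.7 km/s
Circular speed at r₂: v₂ = √(GM/r₂) = 473891 m/s
Transfer speed at r₂ (apoapsis): v₂ₜ = √(GM(2/r₂ − 1/a_t)) = 322650 m/s
(b) ΔV₂ = v₂ − v₂ₜ = 151241 m/s ≈ 151.2 km/s
(c) ΔV_total = ΔV₁ + ΔV₂ = 357897 m/s ≈ 357.9 km/s

Final answer:
(a) ΔV₁ = 206.7 km/s
(b) ΔV₂ = 151.2 km/s
(c) ΔV_total = 357.9 km/s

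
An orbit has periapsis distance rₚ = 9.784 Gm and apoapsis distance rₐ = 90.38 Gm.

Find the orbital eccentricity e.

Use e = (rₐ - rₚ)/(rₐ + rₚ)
rₚ = 9.784 Gm = 9.784 × 10^9 m
rₐ = 90.38 Gm = 9.038 × 10^10 m
rₐ − rₚ = 8.0596 × 10^10 m
rₐ + rₚ = 1.00164 × 10^11 m
e = (rₐ − rₚ)/(rₐ + rₚ) = 0.80464

Final answer: e = 0.8046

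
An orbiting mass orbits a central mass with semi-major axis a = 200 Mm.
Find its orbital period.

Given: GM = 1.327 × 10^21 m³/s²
a = 200 Mm = 2 × 10^8 m
GM = 1.327 × 10^21 m³/s²
a³ = 8 × 10^24 m³
T = 2π √(a³/GM) = 2π √((8 × 10^24) / (1.327 × 10^21)) = 2π × 77.6443 s
T = 487.853 s ≈ 8.131 minutes

Final answer: 8.131 minutes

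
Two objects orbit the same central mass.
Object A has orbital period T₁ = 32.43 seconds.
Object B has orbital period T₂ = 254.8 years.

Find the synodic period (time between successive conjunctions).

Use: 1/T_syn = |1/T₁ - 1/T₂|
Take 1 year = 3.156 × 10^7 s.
T₁ = 32.43 seconds
T₂ = 254.8 years = 8.04149 × 10^9 s
1/T₁ = 0.0308356 s⁻¹
1/T₂ = 1.24355 × 10^-10 s⁻¹
|1/T₁ − 1/T₂| = 0.0308356 s⁻¹
T_syn = 1 / |1/T₁ − 1/T₂| = 32.43 s ≈ 32.43 seconds

Final answer: T_syn = 32.43 seconds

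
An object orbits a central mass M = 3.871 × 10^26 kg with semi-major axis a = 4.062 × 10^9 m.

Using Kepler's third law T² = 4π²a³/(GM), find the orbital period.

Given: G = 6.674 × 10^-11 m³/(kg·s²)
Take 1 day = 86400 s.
M = 3.871 × 10^26 kg
GM = G × M = 6.674 × 10^-11 × 3.871 × 10^26 = 2.58351 × 10^16 m³/s²
a = 4.062 × 10^9 m
a³ = 6.70224 × 10^28 m³
T = 2π √(a³/GM) = 2π √((6.70224 × 10^28) / (2.58351 × 10^16)) = 2π × 1.61066 × 10^6 s
T = 1.01201 × 10^7 s ≈ 117.1 days

Final answer: 117.1 days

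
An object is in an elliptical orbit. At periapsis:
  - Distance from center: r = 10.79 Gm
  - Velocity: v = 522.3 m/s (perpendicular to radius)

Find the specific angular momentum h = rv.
r = 10.79 Gm = 1.079 × 10^10 m
v = 522.3 m/s
h = rv = 1.079 × 10^10 × 522.3 = 5.63562 × 10^12 m²/s ≈ 5.636 × 10^12 m²/s

Final answer: h = 5.636 × 10^12 m²/s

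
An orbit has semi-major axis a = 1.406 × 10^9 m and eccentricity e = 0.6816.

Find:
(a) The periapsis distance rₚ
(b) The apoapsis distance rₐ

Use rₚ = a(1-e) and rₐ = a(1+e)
a = 1.406 × 10^9 m
e = 0.6816:  1 − e = 0.3184,  1 + e = 1.6816
(a) rₚ = a(1 − e) = 1.406 × 10^9 m × 0.3184 = 4.4767 × 10^8 m ≈ 4.477 × 10^8 m
(b) rₐ = a(1 + e) = 1.406 × 10^9 m × 1.6816 = 2.36433 × 10^9 m ≈ 2.364 × 10^9 m

Final answer:
(a) rₚ = 4.477 × 10^8 m
(b) rₐ = 2.364 × 10^9 m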